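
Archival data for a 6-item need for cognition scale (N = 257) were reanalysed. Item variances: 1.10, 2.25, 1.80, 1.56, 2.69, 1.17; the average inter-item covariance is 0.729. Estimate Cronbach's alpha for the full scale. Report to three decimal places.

Cronbach's alpha = 0.809

sum of item variances = 1.10 + 2.25 + 1.80 + 1.56 + 2.69 + 1.17 = 10.57
Sum of the 15 distinct covariances = 15 × 0.729 = 10.935
σ²_T = sum of item variances + 2·Σcov = 10.57 + 2 × 10.935 = 32.440
α = (6/5)·(1 − 10.57/32.440) = 0.809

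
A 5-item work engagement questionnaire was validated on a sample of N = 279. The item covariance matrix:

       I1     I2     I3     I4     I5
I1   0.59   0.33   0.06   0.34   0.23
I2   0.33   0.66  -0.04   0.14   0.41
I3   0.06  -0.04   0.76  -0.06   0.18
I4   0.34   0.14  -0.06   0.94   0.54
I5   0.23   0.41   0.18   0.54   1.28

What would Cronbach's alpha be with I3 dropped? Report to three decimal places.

α = 0.712

Remaining items: I1, I2, I4, I5 (k = 4).
ΣVar(i) = 0.59 + 0.66 + 0.94 + 1.28 = 3.47
Var(T) = 3.47 + 2 × 1.99 = 7.45
α (item deleted) = (4/3)·(1 − 3.47/7.45) = 0.712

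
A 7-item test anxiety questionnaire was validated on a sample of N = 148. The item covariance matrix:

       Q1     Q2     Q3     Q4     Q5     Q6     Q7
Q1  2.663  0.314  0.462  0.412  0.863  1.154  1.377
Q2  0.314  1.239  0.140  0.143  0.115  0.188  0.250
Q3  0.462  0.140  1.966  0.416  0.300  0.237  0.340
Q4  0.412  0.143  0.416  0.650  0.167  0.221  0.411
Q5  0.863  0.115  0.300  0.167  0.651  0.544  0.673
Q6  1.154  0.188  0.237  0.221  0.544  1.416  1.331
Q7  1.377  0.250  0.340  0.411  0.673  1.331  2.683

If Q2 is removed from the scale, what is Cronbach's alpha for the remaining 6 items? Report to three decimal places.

Cronbach's alpha = 0.768

Remaining items: Q1, Q3, Q4, Q5, Q6, Q7 (k = 6).
Σσᵢ² = 2.663 + 1.966 + 0.650 + 0.651 + 1.416 + 2.683 = 10.029
total variance = 10.029 + 2 × 8.908 = 27.845
α (item deleted) = (6/5)·(1 − 10.029/27.845) = 0.768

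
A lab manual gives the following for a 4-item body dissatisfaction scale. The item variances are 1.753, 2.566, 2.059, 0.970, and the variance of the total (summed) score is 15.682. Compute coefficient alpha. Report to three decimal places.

Σσᵢ² = 1.753 + 2.566 + 2.059 + 0.970 = 7.348
α = (k/(k−1))·(1 − Σσᵢ²/Var(T)) = (4/3)·(1 − 7.348/15.682) = 0.709

α = 0.709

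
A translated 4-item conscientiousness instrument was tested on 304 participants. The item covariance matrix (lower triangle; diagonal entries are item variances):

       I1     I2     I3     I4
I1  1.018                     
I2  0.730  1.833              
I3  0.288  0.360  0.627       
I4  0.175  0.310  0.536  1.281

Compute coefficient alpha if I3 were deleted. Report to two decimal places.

Remaining items: I1, I2, I4 (k = 3).
Σσᵢ² = 1.018 + 1.833 + 1.281 = 4.132
σ²_total = 4.132 + 2 × 1.215 = 6.562
α (item deleted) = (3/2)·(1 − 4.132/6.562) = 0.56

coefficient alpha = 0.56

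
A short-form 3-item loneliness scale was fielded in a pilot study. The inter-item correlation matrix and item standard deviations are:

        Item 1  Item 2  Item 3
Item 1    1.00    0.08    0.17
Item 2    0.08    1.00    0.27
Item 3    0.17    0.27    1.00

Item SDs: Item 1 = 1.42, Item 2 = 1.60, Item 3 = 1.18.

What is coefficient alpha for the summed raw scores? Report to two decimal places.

Σσ²ᵢ = 1.42² + 1.60² + 1.18² = 5.9688
Covariances σ_ij = r_ij · s_i · s_j:
  σ(Item 1,Item 2) = 0.08 × 1.42 × 1.60 = 0.1818
  σ(Item 1,Item 3) = 0.17 × 1.42 × 1.18 = 0.2849
  σ(Item 2,Item 3) = 0.27 × 1.60 × 1.18 = 0.5098
σ²_T = Σσ²ᵢ + 2·Σσ_ij = 5.9688 + 2 × 0.9765 = 7.9218
α = (3/2)·(1 − 5.9688/7.9218) = 0.37

coefficient alpha = 0.37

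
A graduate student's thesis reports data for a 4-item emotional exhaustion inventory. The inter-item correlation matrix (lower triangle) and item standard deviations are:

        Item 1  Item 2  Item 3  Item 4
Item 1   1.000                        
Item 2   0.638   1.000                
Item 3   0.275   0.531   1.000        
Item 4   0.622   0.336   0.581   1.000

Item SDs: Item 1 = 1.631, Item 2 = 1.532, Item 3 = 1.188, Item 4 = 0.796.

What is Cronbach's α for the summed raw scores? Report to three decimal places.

Σσ²ᵢ = 1.631² + 1.532² + 1.188² + 0.796² = 7.0521
Covariances σ_ij = r_ij · s_i · s_j:
  σ(Item 1,Item 2) = 0.638 × 1.631 × 1.532 = 1.5942
  σ(Item 1,Item 3) = 0.275 × 1.631 × 1.188 = 0.5328
  σ(Item 1,Item 4) = 0.622 × 1.631 × 0.796 = 0.8075
  σ(Item 2,Item 3) = 0.531 × 1.532 × 1.188 = 0.9664
  σ(Item 2,Item 4) = 0.336 × 1.532 × 0.796 = 0.4097
  σ(Item 3,Item 4) = 0.581 × 1.188 × 0.796 = 0.5494
σ²_T = Σσ²ᵢ + 2·Σσ_ij = 7.0521 + 2 × 4.8600 = 16.7721
α = (4/3)·(1 − 7.0521/16.7721) = 0.773

α = 0.773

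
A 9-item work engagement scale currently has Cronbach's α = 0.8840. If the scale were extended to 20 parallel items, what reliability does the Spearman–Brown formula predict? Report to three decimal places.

Length factor m = 20/9 = 2.2222
α' = m·α / (1 + (m−1)·α)
   = 20/9 × 0.8840 / (1 + (20/9 − 1) × 0.8840)
   = 1.9644 / 2.0804 = 0.944

predicted reliability = 0.944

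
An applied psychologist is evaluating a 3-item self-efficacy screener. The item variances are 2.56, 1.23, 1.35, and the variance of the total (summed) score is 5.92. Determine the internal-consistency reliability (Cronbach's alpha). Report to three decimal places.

Cronbach's alpha = 0.198

Σσ²ᵢ = 2.56 + 1.23 + 1.35 = 5.14
α = (k/(k−1))·(1 − Σσ²ᵢ/σ²_T) = (3/2)·(1 − 5.14/5.92) = 0.198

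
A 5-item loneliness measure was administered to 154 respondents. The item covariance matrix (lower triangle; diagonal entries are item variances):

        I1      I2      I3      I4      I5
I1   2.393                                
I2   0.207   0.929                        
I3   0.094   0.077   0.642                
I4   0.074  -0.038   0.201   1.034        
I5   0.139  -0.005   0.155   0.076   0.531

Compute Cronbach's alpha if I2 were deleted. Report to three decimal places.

α = 0.324

Remaining items: I1, I3, I4, I5 (k = 4).
ΣVar(i) = 2.393 + 0.642 + 1.034 + 0.531 = 4.600
Var(T) = 4.600 + 2 × 0.739 = 6.078
α (item deleted) = (4/3)·(1 − 4.600/6.078) = 0.324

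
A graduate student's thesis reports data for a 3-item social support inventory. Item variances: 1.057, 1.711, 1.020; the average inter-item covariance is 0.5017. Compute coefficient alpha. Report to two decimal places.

coefficient alpha = 0.66

ΣVar(i) = 1.057 + 1.711 + 1.020 = 3.788
Sum of the 3 distinct covariances = 3 × 0.5017 = 1.5051
total variance = ΣVar(i) + 2·Σcov = 3.788 + 2 × 1.5051 = 6.7982
α = (3/2)·(1 − 3.788/6.7982) = 0.66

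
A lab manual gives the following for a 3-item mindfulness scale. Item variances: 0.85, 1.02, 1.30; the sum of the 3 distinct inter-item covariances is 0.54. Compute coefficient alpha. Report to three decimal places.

α = 0.381

sum of item variances = 0.85 + 1.02 + 1.30 = 3.17
Sum of distinct covariances = 0.54
σ²_T = sum of item variances + 2·Σcov = 3.17 + 2 × 0.54 = 4.25
α = (3/2)·(1 − 3.17/4.25) = 0.381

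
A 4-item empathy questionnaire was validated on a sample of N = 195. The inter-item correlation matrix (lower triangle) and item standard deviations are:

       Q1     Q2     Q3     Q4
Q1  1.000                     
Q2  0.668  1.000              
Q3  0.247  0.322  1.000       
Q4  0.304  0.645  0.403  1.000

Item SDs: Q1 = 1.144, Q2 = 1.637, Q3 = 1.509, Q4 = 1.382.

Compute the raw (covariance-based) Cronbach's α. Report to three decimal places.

Cronbach's α = 0.750

Σσ²ᵢ = 1.144² + 1.637² + 1.509² + 1.382² = 8.1755
Covariances σ_ij = r_ij · s_i · s_j:
  σ(Q1,Q2) = 0.668 × 1.144 × 1.637 = 1.2510
  σ(Q1,Q3) = 0.247 × 1.144 × 1.509 = 0.4264
  σ(Q1,Q4) = 0.304 × 1.144 × 1.382 = 0.4806
  σ(Q2,Q3) = 0.322 × 1.637 × 1.509 = 0.7954
  σ(Q2,Q4) = 0.645 × 1.637 × 1.382 = 1.4592
  σ(Q3,Q4) = 0.403 × 1.509 × 1.382 = 0.8404
σ²_T = Σσ²ᵢ + 2·Σσ_ij = 8.1755 + 2 × 5.2530 = 18.6815
α = (4/3)·(1 − 8.1755/18.6815) = 0.750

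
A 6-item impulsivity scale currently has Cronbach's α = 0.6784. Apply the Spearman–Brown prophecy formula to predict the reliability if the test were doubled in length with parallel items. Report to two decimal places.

predicted reliability = 0.81

Length factor m = 2
α' = m·α / (1 + (m−1)·α)
   = 2 × 0.6784 / (1 + (2 − 1) × 0.6784)
   = 1.3568 / 1.6784 = 0.81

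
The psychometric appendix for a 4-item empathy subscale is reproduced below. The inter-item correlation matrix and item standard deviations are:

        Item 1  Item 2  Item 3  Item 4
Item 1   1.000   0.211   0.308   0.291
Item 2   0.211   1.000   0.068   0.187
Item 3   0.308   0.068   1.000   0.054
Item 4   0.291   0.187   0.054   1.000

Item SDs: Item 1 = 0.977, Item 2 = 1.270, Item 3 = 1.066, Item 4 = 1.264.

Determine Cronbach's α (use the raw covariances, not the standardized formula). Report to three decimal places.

α = 0.462

Σσ²ᵢ = 0.977² + 1.270² + 1.066² + 1.264² = 5.3015
Covariances σ_ij = r_ij · s_i · s_j:
  σ(Item 1,Item 2) = 0.211 × 0.977 × 1.270 = 0.2618
  σ(Item 1,Item 3) = 0.308 × 0.977 × 1.066 = 0.3208
  σ(Item 1,Item 4) = 0.291 × 0.977 × 1.264 = 0.3594
  σ(Item 2,Item 3) = 0.068 × 1.270 × 1.066 = 0.0921
  σ(Item 2,Item 4) = 0.187 × 1.270 × 1.264 = 0.3002
  σ(Item 3,Item 4) = 0.054 × 1.066 × 1.264 = 0.0728
σ²_T = Σσ²ᵢ + 2·Σσ_ij = 5.3015 + 2 × 1.4071 = 8.1157
α = (4/3)·(1 − 5.3015/8.1157) = 0.462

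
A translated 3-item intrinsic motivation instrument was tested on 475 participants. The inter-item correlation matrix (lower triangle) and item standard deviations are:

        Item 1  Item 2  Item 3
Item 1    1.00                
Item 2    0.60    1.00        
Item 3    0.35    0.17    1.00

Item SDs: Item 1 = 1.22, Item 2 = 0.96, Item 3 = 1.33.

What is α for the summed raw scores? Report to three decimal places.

α = 0.624

Σσ²ᵢ = 1.22² + 0.96² + 1.33² = 4.1789
Covariances σ_ij = r_ij · s_i · s_j:
  σ(Item 1,Item 2) = 0.60 × 1.22 × 0.96 = 0.7027
  σ(Item 1,Item 3) = 0.35 × 1.22 × 1.33 = 0.5679
  σ(Item 2,Item 3) = 0.17 × 0.96 × 1.33 = 0.2171
σ²_T = Σσ²ᵢ + 2·Σσ_ij = 4.1789 + 2 × 1.4877 = 7.1543
α = (3/2)·(1 − 4.1789/7.1543) = 0.624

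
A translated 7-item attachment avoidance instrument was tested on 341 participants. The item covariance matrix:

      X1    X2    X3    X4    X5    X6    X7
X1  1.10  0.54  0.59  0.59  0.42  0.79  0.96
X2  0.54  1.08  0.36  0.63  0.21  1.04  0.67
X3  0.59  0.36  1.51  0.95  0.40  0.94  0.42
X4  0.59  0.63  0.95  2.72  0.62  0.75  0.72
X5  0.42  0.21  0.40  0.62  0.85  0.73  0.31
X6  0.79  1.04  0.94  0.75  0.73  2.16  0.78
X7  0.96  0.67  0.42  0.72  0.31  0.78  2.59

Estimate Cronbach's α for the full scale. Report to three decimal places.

α = 0.806

ΣVar(i) = 1.10 + 1.08 + 1.51 + 2.72 + 0.85 + 2.16 + 2.59 = 12.01
Sum of the distinct covariances = 13.42
σ²_total = 12.01 + 2 × 13.42 = 38.85
α = (k/(k−1))·(1 − ΣVar(i)/σ²_total) = (7/6)·(1 − 12.01/38.85) = 0.806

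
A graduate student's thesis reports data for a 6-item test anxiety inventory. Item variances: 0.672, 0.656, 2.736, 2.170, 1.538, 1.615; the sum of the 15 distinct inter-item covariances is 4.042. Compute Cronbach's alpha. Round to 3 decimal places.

sum of item variances = 0.672 + 0.656 + 2.736 + 2.170 + 1.538 + 1.615 = 9.387
Sum of distinct covariances = 4.042
σ²_total = sum of item variances + 2·Σcov = 9.387 + 2 × 4.042 = 17.471
α = (6/5)·(1 − 9.387/17.471) = 0.555

α = 0.555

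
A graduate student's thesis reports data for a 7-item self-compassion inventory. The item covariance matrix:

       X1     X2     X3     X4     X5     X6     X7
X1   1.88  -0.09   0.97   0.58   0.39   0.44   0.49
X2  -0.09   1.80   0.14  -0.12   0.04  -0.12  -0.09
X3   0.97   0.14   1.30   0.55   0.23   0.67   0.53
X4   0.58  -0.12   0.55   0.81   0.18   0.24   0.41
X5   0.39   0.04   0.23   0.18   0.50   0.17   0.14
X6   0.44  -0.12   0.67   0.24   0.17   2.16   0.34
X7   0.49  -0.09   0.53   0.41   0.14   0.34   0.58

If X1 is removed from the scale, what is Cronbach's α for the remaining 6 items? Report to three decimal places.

α = 0.577

Remaining items: X2, X3, X4, X5, X6, X7 (k = 6).
Σσ²ᵢ = 1.80 + 1.30 + 0.81 + 0.50 + 2.16 + 0.58 = 7.15
total variance = 7.15 + 2 × 3.31 = 13.77
α (item deleted) = (6/5)·(1 − 7.15/13.77) = 0.577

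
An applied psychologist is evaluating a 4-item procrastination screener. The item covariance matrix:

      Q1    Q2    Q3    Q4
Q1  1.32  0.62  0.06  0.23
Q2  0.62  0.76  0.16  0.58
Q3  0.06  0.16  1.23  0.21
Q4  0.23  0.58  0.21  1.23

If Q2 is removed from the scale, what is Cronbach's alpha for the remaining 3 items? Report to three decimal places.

Remaining items: Q1, Q3, Q4 (k = 3).
Σσ²ᵢ = 1.32 + 1.23 + 1.23 = 3.78
σ²_T = 3.78 + 2 × 0.50 = 4.78
α (item deleted) = (3/2)·(1 − 3.78/4.78) = 0.314

α = 0.314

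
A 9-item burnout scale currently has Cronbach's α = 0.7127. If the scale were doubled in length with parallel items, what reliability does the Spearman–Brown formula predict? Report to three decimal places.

predicted reliability = 0.832

Length factor m = 2
α' = m·α / (1 + (m−1)·α)
   = 2 × 0.7127 / (1 + (2 − 1) × 0.7127)
   = 1.4254 / 1.7127 = 0.832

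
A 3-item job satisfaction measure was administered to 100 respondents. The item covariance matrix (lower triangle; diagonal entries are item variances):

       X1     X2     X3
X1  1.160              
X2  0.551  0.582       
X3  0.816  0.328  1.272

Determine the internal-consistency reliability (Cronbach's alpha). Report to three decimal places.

Σσ²ᵢ = 1.160 + 0.582 + 1.272 = 3.014
Σ_{i<j} σ_ij = 1.695
Var(T) = 3.014 + 2 × 1.695 = 6.404
α = (k/(k−1))·(1 − Σσ²ᵢ/Var(T)) = (3/2)·(1 − 3.014/6.404) = 0.794

Cronbach's alpha = 0.794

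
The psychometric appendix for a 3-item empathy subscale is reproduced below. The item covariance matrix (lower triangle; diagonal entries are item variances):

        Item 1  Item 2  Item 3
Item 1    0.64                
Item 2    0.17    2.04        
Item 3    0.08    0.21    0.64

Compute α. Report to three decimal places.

Σσᵢ² = 0.64 + 2.04 + 0.64 = 3.32
Σ_{i<j} σ_ij = 0.46
σ²_T = 3.32 + 2 × 0.46 = 4.24
α = (k/(k−1))·(1 − Σσᵢ²/σ²_T) = (3/2)·(1 − 3.32/4.24) = 0.325

α = 0.325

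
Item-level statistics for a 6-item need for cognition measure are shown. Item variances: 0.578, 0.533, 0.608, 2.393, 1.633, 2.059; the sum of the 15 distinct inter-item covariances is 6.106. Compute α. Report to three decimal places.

Σσ²ᵢ = 0.578 + 0.533 + 0.608 + 2.393 + 1.633 + 2.059 = 7.804
Sum of distinct covariances = 6.106
σ²_T = Σσ²ᵢ + 2·Σcov = 7.804 + 2 × 6.106 = 20.016
α = (6/5)·(1 − 7.804/20.016) = 0.732

α = 0.732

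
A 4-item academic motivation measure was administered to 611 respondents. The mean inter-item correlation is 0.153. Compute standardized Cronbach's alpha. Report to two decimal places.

α = 0.42

Standardized α = k·r̄ / (1 + (k−1)·r̄) = 4 × 0.153 / (1 + 3 × 0.153)
  = 0.6120 / 1.4590 = 0.42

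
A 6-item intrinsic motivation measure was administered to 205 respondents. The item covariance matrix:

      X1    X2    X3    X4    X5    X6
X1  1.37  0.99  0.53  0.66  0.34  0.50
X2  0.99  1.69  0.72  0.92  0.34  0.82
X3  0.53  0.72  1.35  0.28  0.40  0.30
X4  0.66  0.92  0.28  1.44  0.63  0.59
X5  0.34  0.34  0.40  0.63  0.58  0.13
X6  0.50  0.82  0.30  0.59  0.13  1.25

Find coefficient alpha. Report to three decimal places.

sum of item variances = 1.37 + 1.69 + 1.35 + 1.44 + 0.58 + 1.25 = 7.68
Σ_{i<j} σ_ij = 8.15
σ²_T = 7.68 + 2 × 8.15 = 23.98
α = (k/(k−1))·(1 − sum of item variances/σ²_T) = (6/5)·(1 − 7.68/23.98) = 0.816

coefficient alpha = 0.816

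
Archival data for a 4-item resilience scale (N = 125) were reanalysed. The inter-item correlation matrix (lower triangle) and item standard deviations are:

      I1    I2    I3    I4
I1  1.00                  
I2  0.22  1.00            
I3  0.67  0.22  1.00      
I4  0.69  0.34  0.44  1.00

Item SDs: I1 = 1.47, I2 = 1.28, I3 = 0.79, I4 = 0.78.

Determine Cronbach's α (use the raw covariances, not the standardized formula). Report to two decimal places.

Cronbach's α = 0.70

Σσ²ᵢ = 1.47² + 1.28² + 0.79² + 0.78² = 5.0318
Covariances σ_ij = r_ij · s_i · s_j:
  σ(I1,I2) = 0.22 × 1.47 × 1.28 = 0.4140
  σ(I1,I3) = 0.67 × 1.47 × 0.79 = 0.7781
  σ(I1,I4) = 0.69 × 1.47 × 0.78 = 0.7912
  σ(I2,I3) = 0.22 × 1.28 × 0.79 = 0.2225
  σ(I2,I4) = 0.34 × 1.28 × 0.78 = 0.3395
  σ(I3,I4) = 0.44 × 0.79 × 0.78 = 0.2711
σ²_T = Σσ²ᵢ + 2·Σσ_ij = 5.0318 + 2 × 2.8164 = 10.6646
α = (4/3)·(1 − 5.0318/10.6646) = 0.70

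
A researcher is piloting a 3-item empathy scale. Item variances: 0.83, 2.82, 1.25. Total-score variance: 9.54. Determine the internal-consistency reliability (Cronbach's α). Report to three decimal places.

Cronbach's α = 0.730

Σσᵢ² = 0.83 + 2.82 + 1.25 = 4.90
α = (k/(k−1))·(1 − Σσᵢ²/σ²_T) = (3/2)·(1 − 4.90/9.54) = 0.730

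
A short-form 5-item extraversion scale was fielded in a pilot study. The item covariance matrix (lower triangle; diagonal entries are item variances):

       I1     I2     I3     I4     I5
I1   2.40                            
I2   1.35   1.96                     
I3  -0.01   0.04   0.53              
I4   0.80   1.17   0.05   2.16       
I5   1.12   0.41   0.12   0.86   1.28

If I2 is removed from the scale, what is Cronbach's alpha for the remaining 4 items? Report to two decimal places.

Remaining items: I1, I3, I4, I5 (k = 4).
sum of item variances = 2.40 + 0.53 + 2.16 + 1.28 = 6.37
σ²_total = 6.37 + 2 × 2.94 = 12.25
α (item deleted) = (4/3)·(1 − 6.37/12.25) = 0.64

α = 0.64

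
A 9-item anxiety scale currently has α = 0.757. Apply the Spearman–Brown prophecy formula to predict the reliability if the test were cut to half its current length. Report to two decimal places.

Length factor m = 1/2
α' = m·α / (1 − (1−m)·α)
   = 1/2 × 0.757 / (1 − (1 − 1/2) × 0.757)
   = 0.3785 / 0.6215 = 0.61

predicted reliability = 0.61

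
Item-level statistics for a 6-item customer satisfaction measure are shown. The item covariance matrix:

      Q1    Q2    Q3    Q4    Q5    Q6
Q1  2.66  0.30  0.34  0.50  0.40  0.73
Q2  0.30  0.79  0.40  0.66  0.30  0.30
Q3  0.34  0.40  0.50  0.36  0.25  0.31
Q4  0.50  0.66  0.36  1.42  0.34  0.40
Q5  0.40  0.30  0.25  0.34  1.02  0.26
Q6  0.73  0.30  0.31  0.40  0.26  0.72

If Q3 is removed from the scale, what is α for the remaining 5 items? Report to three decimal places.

α = 0.699

Remaining items: Q1, Q2, Q4, Q5, Q6 (k = 5).
ΣVar(i) = 2.66 + 0.79 + 1.42 + 1.02 + 0.72 = 6.61
total variance = 6.61 + 2 × 4.19 = 14.99
α (item deleted) = (5/4)·(1 − 6.61/14.99) = 0.699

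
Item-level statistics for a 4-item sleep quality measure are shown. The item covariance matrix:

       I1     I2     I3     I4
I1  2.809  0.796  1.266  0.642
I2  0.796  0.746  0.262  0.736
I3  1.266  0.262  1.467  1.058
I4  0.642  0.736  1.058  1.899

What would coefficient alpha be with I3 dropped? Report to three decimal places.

α = 0.665

Remaining items: I1, I2, I4 (k = 3).
sum of item variances = 2.809 + 0.746 + 1.899 = 5.454
σ²_total = 5.454 + 2 × 2.174 = 9.802
α (item deleted) = (3/2)·(1 − 5.454/9.802) = 0.665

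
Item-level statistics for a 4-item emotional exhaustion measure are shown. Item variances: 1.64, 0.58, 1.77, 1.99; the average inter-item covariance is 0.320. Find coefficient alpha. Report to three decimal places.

Σσ²ᵢ = 1.64 + 0.58 + 1.77 + 1.99 = 5.98
Sum of the 6 distinct covariances = 6 × 0.320 = 1.920
σ²_T = Σσ²ᵢ + 2·Σcov = 5.98 + 2 × 1.920 = 9.820
α = (4/3)·(1 − 5.98/9.820) = 0.521

coefficient alpha = 0.521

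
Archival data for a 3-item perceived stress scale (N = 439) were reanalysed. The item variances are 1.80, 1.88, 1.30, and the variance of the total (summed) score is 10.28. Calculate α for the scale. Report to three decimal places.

α = 0.773

ΣVar(i) = 1.80 + 1.88 + 1.30 = 4.98
α = (k/(k−1))·(1 − ΣVar(i)/total variance) = (3/2)·(1 − 4.98/10.28) = 0.773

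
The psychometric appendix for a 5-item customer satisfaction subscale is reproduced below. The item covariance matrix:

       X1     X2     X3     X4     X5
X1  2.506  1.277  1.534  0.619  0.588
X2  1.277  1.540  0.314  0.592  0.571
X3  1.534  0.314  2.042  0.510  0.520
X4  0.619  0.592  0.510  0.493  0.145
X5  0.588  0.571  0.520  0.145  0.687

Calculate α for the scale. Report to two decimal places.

α = 0.81

sum of item variances = 2.506 + 1.540 + 2.042 + 0.493 + 0.687 = 7.268
Σ_{i<j} σ_ij = 6.670
Var(T) = 7.268 + 2 × 6.670 = 20.608
α = (k/(k−1))·(1 − sum of item variances/Var(T)) = (5/4)·(1 − 7.268/20.608) = 0.81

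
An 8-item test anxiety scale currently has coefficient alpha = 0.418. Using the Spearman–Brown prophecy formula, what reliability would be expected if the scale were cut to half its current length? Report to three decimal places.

Length factor m = 1/2
α' = m·α / (1 − (1−m)·α)
   = 1/2 × 0.418 / (1 − (1 − 1/2) × 0.418)
   = 0.2090 / 0.7910 = 0.264

predicted reliability = 0.264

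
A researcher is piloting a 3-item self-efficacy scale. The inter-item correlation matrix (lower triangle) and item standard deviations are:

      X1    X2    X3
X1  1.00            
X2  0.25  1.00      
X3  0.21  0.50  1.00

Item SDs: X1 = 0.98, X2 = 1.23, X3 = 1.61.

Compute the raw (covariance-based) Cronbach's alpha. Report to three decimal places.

α = 0.586

Σσ²ᵢ = 0.98² + 1.23² + 1.61² = 5.0654
Covariances σ_ij = r_ij · s_i · s_j:
  σ(X1,X2) = 0.25 × 0.98 × 1.23 = 0.3014
  σ(X1,X3) = 0.21 × 0.98 × 1.61 = 0.3313
  σ(X2,X3) = 0.50 × 1.23 × 1.61 = 0.9902
σ²_T = Σσ²ᵢ + 2·Σσ_ij = 5.0654 + 2 × 1.6229 = 8.3112
α = (3/2)·(1 − 5.0654/8.3112) = 0.586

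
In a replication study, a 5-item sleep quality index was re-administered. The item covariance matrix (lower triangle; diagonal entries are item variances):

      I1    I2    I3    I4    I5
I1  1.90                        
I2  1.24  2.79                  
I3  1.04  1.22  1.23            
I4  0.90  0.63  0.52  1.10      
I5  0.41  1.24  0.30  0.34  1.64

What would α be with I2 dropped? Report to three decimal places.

Remaining items: I1, I3, I4, I5 (k = 4).
Σσᵢ² = 1.90 + 1.23 + 1.10 + 1.64 = 5.87
total variance = 5.87 + 2 × 3.51 = 12.89
α (item deleted) = (4/3)·(1 − 5.87/12.89) = 0.726

α = 0.726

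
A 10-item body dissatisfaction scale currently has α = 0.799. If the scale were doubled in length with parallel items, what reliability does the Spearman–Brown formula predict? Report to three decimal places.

Length factor m = 2
α' = m·α / (1 + (m−1)·α)
   = 2 × 0.799 / (1 + (2 − 1) × 0.799)
   = 1.5980 / 1.7990 = 0.888

predicted reliability = 0.888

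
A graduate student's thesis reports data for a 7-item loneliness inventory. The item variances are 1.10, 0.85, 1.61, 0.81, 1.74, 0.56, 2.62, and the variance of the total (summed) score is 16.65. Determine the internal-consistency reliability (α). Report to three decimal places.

Σσᵢ² = 1.10 + 0.85 + 1.61 + 0.81 + 1.74 + 0.56 + 2.62 = 9.29
α = (k/(k−1))·(1 − Σσᵢ²/σ²_total) = (7/6)·(1 − 9.29/16.65) = 0.516

α = 0.516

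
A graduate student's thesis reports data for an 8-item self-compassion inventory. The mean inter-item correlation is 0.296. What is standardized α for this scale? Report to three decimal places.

α = 0.771

Standardized α = k·r̄ / (1 + (k−1)·r̄) = 8 × 0.296 / (1 + 7 × 0.296)
  = 2.3680 / 3.0720 = 0.771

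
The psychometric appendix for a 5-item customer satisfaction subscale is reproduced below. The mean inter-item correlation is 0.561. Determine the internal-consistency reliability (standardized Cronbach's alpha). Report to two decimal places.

α = 0.86

Standardized α = k·r̄ / (1 + (k−1)·r̄) = 5 × 0.561 / (1 + 4 × 0.561)
  = 2.8050 / 3.2440 = 0.86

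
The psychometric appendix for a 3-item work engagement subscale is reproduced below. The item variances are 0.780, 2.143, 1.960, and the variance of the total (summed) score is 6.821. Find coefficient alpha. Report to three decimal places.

α = 0.426

ΣVar(i) = 0.780 + 2.143 + 1.960 = 4.883
α = (k/(k−1))·(1 − ΣVar(i)/σ²_T) = (3/2)·(1 − 4.883/6.821) = 0.426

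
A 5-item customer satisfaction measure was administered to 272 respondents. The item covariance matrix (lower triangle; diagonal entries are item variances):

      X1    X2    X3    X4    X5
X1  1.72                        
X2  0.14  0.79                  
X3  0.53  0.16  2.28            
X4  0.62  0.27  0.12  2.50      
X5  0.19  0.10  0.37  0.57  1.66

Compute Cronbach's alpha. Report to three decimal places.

α = 0.509

sum of item variances = 1.72 + 0.79 + 2.28 + 2.50 + 1.66 = 8.95
Sum of off-diagonal covariances = 3.07
Var(T) = 8.95 + 2 × 3.07 = 15.09
α = (k/(k−1))·(1 − sum of item variances/Var(T)) = (5/4)·(1 − 8.95/15.09) = 0.509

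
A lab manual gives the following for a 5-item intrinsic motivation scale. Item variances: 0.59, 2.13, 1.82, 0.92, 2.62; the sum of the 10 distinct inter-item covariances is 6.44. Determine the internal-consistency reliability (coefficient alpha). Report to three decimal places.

sum of item variances = 0.59 + 2.13 + 1.82 + 0.92 + 2.62 = 8.08
Sum of distinct covariances = 6.44
total variance = sum of item variances + 2·Σcov = 8.08 + 2 × 6.44 = 20.96
α = (5/4)·(1 − 8.08/20.96) = 0.768

α = 0.768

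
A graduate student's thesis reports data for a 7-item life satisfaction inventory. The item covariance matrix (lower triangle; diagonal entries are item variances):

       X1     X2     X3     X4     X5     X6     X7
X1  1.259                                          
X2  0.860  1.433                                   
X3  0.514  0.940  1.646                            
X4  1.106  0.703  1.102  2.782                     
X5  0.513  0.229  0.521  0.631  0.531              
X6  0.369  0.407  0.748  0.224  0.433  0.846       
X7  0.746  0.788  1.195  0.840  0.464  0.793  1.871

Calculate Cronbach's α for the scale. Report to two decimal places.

Σσᵢ² = 1.259 + 1.433 + 1.646 + 2.782 + 0.531 + 0.846 + 1.871 = 10.368
Σ_{i<j} σ_ij = 14.126
σ²_total = 10.368 + 2 × 14.126 = 38.620
α = (k/(k−1))·(1 − Σσᵢ²/σ²_total) = (7/6)·(1 − 10.368/38.620) = 0.85

α = 0.85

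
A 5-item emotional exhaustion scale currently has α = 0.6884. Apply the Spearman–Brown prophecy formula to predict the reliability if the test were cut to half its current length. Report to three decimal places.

predicted reliability = 0.525

Length factor m = 1/2
α' = m·α / (1 − (1−m)·α)
   = 1/2 × 0.6884 / (1 − (1 − 1/2) × 0.6884)
   = 0.3442 / 0.6558 = 0.525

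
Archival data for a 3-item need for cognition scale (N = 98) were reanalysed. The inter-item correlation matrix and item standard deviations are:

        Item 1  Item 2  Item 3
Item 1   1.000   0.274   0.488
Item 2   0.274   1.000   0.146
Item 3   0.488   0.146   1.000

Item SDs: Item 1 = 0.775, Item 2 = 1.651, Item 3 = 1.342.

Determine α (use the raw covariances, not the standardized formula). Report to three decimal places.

Σσ²ᵢ = 0.775² + 1.651² + 1.342² = 5.1274
Covariances σ_ij = r_ij · s_i · s_j:
  σ(Item 1,Item 2) = 0.274 × 0.775 × 1.651 = 0.3506
  σ(Item 1,Item 3) = 0.488 × 0.775 × 1.342 = 0.5075
  σ(Item 2,Item 3) = 0.146 × 1.651 × 1.342 = 0.3235
σ²_T = Σσ²ᵢ + 2·Σσ_ij = 5.1274 + 2 × 1.1816 = 7.4906
α = (3/2)·(1 − 5.1274/7.4906) = 0.473

α = 0.473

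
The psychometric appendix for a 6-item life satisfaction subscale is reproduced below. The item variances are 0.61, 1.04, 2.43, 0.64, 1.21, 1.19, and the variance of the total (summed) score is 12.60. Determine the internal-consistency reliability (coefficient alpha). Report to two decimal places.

coefficient alpha = 0.52

Σσ²ᵢ = 0.61 + 1.04 + 2.43 + 0.64 + 1.21 + 1.19 = 7.12
α = (k/(k−1))·(1 − Σσ²ᵢ/Var(T)) = (6/5)·(1 − 7.12/12.60) = 0.52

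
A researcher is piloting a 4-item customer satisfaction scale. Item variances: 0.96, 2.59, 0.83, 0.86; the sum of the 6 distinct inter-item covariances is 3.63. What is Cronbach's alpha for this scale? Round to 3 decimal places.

α = 0.774

sum of item variances = 0.96 + 2.59 + 0.83 + 0.86 = 5.24
Sum of distinct covariances = 3.63
Var(T) = sum of item variances + 2·Σcov = 5.24 + 2 × 3.63 = 12.50
α = (4/3)·(1 − 5.24/12.50) = 0.774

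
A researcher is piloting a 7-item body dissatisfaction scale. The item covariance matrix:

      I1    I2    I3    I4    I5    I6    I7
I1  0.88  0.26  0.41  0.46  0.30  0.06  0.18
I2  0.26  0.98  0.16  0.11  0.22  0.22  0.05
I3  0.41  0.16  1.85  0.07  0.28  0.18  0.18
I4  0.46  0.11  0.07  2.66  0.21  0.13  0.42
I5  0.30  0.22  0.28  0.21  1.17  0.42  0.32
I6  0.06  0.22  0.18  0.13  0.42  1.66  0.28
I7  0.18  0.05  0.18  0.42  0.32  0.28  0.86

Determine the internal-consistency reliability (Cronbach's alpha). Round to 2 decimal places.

Cronbach's alpha = 0.58

Σσ²ᵢ = 0.88 + 0.98 + 1.85 + 2.66 + 1.17 + 1.66 + 0.86 = 10.06
Σ_{i<j} σ_ij = 4.92
σ²_total = 10.06 + 2 × 4.92 = 19.90
α = (k/(k−1))·(1 − Σσ²ᵢ/σ²_total) = (7/6)·(1 − 10.06/19.90) = 0.58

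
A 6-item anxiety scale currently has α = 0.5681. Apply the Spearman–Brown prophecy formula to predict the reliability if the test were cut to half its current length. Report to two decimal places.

Length factor m = 1/2
α' = m·α / (1 − (1−m)·α)
   = 1/2 × 0.5681 / (1 − (1 − 1/2) × 0.5681)
   = 0.2841 / 0.7159 = 0.40

predicted reliability = 0.40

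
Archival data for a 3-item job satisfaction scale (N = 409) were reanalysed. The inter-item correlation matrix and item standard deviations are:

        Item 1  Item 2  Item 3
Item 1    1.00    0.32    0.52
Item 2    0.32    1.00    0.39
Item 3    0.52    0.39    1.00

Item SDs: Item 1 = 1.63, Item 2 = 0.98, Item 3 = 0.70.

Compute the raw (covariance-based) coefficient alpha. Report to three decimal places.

Σσ²ᵢ = 1.63² + 0.98² + 0.70² = 4.1073
Covariances σ_ij = r_ij · s_i · s_j:
  σ(Item 1,Item 2) = 0.32 × 1.63 × 0.98 = 0.5112
  σ(Item 1,Item 3) = 0.52 × 1.63 × 0.70 = 0.5933
  σ(Item 2,Item 3) = 0.39 × 0.98 × 0.70 = 0.2675
σ²_T = Σσ²ᵢ + 2·Σσ_ij = 4.1073 + 2 × 1.3720 = 6.8513
α = (3/2)·(1 − 4.1073/6.8513) = 0.601

coefficient alpha = 0.601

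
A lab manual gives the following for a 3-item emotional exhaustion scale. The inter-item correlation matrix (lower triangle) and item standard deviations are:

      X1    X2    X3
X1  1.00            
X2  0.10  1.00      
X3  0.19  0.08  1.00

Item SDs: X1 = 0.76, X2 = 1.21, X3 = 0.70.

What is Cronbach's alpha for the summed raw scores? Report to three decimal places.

Σσ²ᵢ = 0.76² + 1.21² + 0.70² = 2.5317
Covariances σ_ij = r_ij · s_i · s_j:
  σ(X1,X2) = 0.10 × 0.76 × 1.21 = 0.0920
  σ(X1,X3) = 0.19 × 0.76 × 0.70 = 0.1011
  σ(X2,X3) = 0.08 × 1.21 × 0.70 = 0.0678
σ²_T = Σσ²ᵢ + 2·Σσ_ij = 2.5317 + 2 × 0.2609 = 3.0535
α = (3/2)·(1 − 2.5317/3.0535) = 0.256

α = 0.256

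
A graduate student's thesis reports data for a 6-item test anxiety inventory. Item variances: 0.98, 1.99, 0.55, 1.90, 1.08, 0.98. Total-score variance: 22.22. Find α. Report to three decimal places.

Σσᵢ² = 0.98 + 1.99 + 0.55 + 1.90 + 1.08 + 0.98 = 7.48
α = (k/(k−1))·(1 − Σσᵢ²/σ²_T) = (6/5)·(1 − 7.48/22.22) = 0.796

α = 0.796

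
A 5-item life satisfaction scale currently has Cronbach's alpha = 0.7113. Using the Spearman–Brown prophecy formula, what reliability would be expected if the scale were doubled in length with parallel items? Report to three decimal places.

predicted reliability = 0.831

Length factor m = 2
α' = m·α / (1 + (m−1)·α)
   = 2 × 0.7113 / (1 + (2 − 1) × 0.7113)
   = 1.4226 / 1.7113 = 0.831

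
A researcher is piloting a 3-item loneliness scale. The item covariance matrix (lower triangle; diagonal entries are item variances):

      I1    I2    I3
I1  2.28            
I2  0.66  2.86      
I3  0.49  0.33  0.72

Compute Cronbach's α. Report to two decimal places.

α = 0.50

Σσᵢ² = 2.28 + 2.86 + 0.72 = 5.86
Sum of the distinct covariances = 1.48
σ²_total = 5.86 + 2 × 1.48 = 8.82
α = (k/(k−1))·(1 − Σσᵢ²/σ²_total) = (3/2)·(1 − 5.86/8.82) = 0.50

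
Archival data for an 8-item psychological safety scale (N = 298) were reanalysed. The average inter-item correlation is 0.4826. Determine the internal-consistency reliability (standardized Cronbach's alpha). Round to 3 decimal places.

Standardized α = k·r̄ / (1 + (k−1)·r̄) = 8 × 0.4826 / (1 + 7 × 0.4826)
  = 3.8608 / 4.3782 = 0.882

α = 0.882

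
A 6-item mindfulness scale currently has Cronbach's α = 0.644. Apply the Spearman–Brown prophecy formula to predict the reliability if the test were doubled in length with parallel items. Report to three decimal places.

Length factor m = 2
α' = m·α / (1 + (m−1)·α)
   = 2 × 0.644 / (1 + (2 − 1) × 0.644)
   = 1.2880 / 1.6440 = 0.783

predicted reliability = 0.783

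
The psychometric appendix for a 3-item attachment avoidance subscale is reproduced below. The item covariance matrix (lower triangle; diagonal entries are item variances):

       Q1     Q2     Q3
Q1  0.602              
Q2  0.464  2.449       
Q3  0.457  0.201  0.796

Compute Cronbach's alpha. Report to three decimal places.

Cronbach's alpha = 0.553

sum of item variances = 0.602 + 2.449 + 0.796 = 3.847
Sum of the distinct covariances = 1.122
σ²_T = 3.847 + 2 × 1.122 = 6.091
α = (k/(k−1))·(1 − sum of item variances/σ²_T) = (3/2)·(1 − 3.847/6.091) = 0.553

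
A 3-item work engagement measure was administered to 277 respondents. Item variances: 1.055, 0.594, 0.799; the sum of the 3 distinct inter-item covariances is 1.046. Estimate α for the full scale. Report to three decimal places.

α = 0.691

Σσᵢ² = 1.055 + 0.594 + 0.799 = 2.448
Sum of distinct covariances = 1.046
σ²_T = Σσᵢ² + 2·Σcov = 2.448 + 2 × 1.046 = 4.540
α = (3/2)·(1 − 2.448/4.540) = 0.691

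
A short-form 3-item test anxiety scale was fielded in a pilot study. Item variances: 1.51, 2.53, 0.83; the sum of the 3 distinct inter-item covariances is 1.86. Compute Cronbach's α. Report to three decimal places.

α = 0.650

ΣVar(i) = 1.51 + 2.53 + 0.83 = 4.87
Sum of distinct covariances = 1.86
Var(T) = ΣVar(i) + 2·Σcov = 4.87 + 2 × 1.86 = 8.59
α = (3/2)·(1 − 4.87/8.59) = 0.650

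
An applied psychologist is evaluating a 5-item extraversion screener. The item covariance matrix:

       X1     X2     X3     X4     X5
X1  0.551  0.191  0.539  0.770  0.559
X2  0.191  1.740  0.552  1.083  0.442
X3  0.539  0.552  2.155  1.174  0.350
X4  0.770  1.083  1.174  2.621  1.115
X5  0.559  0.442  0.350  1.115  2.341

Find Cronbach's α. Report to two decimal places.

ΣVar(i) = 0.551 + 1.740 + 2.155 + 2.621 + 2.341 = 9.408
Σ_{i<j} σ_ij = 6.775
σ²_total = 9.408 + 2 × 6.775 = 22.958
α = (k/(k−1))·(1 − ΣVar(i)/σ²_total) = (5/4)·(1 − 9.408/22.958) = 0.74

Cronbach's α = 0.74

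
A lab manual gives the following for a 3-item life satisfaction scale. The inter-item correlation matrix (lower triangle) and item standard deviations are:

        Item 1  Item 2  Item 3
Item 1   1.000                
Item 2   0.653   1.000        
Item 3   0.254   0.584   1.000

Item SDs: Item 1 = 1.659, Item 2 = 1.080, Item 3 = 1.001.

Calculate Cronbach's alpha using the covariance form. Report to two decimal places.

Cronbach's alpha = 0.71

Σσ²ᵢ = 1.659² + 1.080² + 1.001² = 4.9207
Covariances σ_ij = r_ij · s_i · s_j:
  σ(Item 1,Item 2) = 0.653 × 1.659 × 1.080 = 1.1700
  σ(Item 1,Item 3) = 0.254 × 1.659 × 1.001 = 0.4218
  σ(Item 2,Item 3) = 0.584 × 1.080 × 1.001 = 0.6314
σ²_T = Σσ²ᵢ + 2·Σσ_ij = 4.9207 + 2 × 2.2232 = 9.3671
α = (3/2)·(1 − 4.9207/9.3671) = 0.71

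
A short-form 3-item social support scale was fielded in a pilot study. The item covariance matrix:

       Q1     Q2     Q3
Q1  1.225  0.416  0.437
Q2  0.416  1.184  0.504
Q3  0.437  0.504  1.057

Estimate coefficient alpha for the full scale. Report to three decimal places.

α = 0.659

sum of item variances = 1.225 + 1.184 + 1.057 = 3.466
Σ_{i<j} σ_ij = 1.357
σ²_T = 3.466 + 2 × 1.357 = 6.180
α = (k/(k−1))·(1 − sum of item variances/σ²_T) = (3/2)·(1 − 3.466/6.180) = 0.659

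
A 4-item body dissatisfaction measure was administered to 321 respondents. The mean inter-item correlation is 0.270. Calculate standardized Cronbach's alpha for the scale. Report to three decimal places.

α = 0.597

Standardized α = k·r̄ / (1 + (k−1)·r̄) = 4 × 0.270 / (1 + 3 × 0.270)
  = 1.0800 / 1.8100 = 0.597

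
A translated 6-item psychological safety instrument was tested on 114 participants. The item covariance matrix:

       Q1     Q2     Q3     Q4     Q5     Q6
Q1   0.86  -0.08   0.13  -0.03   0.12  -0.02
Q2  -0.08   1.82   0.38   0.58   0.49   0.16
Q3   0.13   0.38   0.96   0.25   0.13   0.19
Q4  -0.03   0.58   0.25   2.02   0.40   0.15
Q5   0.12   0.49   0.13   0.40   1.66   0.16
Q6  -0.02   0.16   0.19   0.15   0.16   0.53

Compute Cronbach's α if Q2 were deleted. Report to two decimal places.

Remaining items: Q1, Q3, Q4, Q5, Q6 (k = 5).
ΣVar(i) = 0.86 + 0.96 + 2.02 + 1.66 + 0.53 = 6.03
total variance = 6.03 + 2 × 1.48 = 8.99
α (item deleted) = (5/4)·(1 − 6.03/8.99) = 0.41

α = 0.41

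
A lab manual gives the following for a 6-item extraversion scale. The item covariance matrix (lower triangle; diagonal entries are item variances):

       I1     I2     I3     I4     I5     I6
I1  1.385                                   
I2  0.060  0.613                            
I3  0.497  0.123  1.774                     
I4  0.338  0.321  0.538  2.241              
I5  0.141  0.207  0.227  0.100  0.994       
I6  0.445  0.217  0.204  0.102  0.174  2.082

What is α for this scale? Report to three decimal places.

ΣVar(i) = 1.385 + 0.613 + 1.774 + 2.241 + 0.994 + 2.082 = 9.089
Sum of off-diagonal covariances = 3.694
Var(T) = 9.089 + 2 × 3.694 = 16.477
α = (k/(k−1))·(1 − ΣVar(i)/Var(T)) = (6/5)·(1 − 9.089/16.477) = 0.538

α = 0.538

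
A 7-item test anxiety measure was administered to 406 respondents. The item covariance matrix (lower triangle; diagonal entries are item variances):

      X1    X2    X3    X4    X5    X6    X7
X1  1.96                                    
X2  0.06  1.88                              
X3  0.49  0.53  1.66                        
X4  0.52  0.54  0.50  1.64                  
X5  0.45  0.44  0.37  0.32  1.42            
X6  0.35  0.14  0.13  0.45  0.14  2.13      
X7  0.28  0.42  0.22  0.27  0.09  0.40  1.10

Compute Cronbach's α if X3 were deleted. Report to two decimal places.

Cronbach's α = 0.59

Remaining items: X1, X2, X4, X5, X6, X7 (k = 6).
sum of item variances = 1.96 + 1.88 + 1.64 + 1.42 + 2.13 + 1.10 = 10.13
σ²_total = 10.13 + 2 × 4.87 = 19.87
α (item deleted) = (6/5)·(1 − 10.13/19.87) = 0.59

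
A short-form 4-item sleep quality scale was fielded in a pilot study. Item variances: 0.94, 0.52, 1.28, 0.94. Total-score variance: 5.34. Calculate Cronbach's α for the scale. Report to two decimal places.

Cronbach's α = 0.41

sum of item variances = 0.94 + 0.52 + 1.28 + 0.94 = 3.68
α = (k/(k−1))·(1 − sum of item variances/σ²_total) = (4/3)·(1 − 3.68/5.34) = 0.41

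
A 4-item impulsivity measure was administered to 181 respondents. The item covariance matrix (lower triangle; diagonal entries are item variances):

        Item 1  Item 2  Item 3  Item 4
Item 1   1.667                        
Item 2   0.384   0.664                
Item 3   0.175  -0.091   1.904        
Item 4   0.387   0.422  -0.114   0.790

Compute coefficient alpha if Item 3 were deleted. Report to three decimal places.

coefficient alpha = 0.650

Remaining items: Item 1, Item 2, Item 4 (k = 3).
ΣVar(i) = 1.667 + 0.664 + 0.790 = 3.121
Var(T) = 3.121 + 2 × 1.193 = 5.507
α (item deleted) = (3/2)·(1 − 3.121/5.507) = 0.650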